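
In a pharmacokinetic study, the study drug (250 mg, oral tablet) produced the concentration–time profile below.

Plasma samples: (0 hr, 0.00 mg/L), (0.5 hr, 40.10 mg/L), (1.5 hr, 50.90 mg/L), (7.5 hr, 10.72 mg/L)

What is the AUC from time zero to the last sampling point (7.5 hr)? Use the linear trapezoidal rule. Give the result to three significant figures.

Trapezoidal AUC_0→7.5:
  [0→0.5]: (0.00+40.10)/2 × 0.5 = 10.025
  [0.5→1.5]: (40.10+50.90)/2 × 1 = 45.5
  [1.5→7.5]: (50.90+10.72)/2 × 6 = 184.86
  Sum = 240.385 mg/L·hr

AUC = 240 mg/L·hr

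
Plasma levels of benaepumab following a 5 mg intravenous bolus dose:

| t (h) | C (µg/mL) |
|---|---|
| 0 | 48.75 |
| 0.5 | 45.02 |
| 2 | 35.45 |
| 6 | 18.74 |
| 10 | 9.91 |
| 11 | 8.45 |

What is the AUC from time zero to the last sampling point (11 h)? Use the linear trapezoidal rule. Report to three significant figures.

AUC = 259 µg/mL·h

Trapezoidal AUC_0→11:
  [0→0.5]: (48.75+45.02)/2 × 0.5 = 23.4425
  [0.5→2]: (45.02+35.45)/2 × 1.5 = 60.3525
  [2→6]: (35.45+18.74)/2 × 4 = 108.38
  [6→10]: (18.74+9.91)/2 × 4 = 57.3
  [10→11]: (9.91+8.45)/2 × 1 = 9.18
  Sum = 258.655 µg/mL·h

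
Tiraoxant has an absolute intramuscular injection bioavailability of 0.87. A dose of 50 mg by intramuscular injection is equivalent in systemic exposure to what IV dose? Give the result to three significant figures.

D_iv = 43.5 mg

Systemic exposure from an extravascular dose = F × D_ev, so the equivalent IV dose is F × D_ev.
D_iv = F × D_ev = 0.87 × 50 = 43.5 mg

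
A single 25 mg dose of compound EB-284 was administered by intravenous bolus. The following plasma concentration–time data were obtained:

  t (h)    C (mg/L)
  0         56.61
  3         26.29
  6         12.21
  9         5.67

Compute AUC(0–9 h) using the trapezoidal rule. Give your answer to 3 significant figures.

AUC = 209 mg/L·h

Trapezoidal AUC_0→9:
  [0→3]: (56.61+26.29)/2 × 3 = 124.35
  [3→6]: (26.29+12.21)/2 × 3 = 57.75
  [6→9]: (12.21+5.67)/2 × 3 = 26.82
  Sum = 208.92 mg/L·h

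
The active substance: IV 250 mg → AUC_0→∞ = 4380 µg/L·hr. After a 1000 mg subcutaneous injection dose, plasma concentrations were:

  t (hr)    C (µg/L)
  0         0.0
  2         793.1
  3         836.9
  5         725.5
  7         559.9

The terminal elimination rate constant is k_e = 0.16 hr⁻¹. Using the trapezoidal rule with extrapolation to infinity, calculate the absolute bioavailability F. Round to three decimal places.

Trapezoidal AUC_0→7 (subcutaneous injection):
  [0→2]: (0.0+793.1)/2 × 2 = 793.1
  [2→3]: (793.1+836.9)/2 × 1 = 815.0
  [3→5]: (836.9+725.5)/2 × 2 = 1562.4
  [5→7]: (725.5+559.9)/2 × 2 = 1285.4
  Sum = 4455.9 µg/L·hr
Tail: C_last/k_e = 559.9/0.16 = 3499.375
AUC_0→∞ (subcutaneous injection) = 4455.9 + 3499.375 = 7955.275 µg/L·hr
F = (AUC_ev/D_ev)/(AUC_iv/D_iv) = (7955.275/1000)/(4380/250) = 7.955275/17.52 = 0.4541

F = 0.454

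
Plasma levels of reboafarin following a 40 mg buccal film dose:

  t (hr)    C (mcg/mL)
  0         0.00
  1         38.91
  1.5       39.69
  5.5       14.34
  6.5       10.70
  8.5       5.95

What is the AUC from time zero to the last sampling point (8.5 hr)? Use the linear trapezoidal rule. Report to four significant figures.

Trapezoidal AUC_0→8.5:
  [0→1]: (0.00+38.91)/2 × 1 = 19.455
  [1→1.5]: (38.91+39.69)/2 × 0.5 = 19.65
  [1.5→5.5]: (39.69+14.34)/2 × 4 = 108.06
  [5.5→6.5]: (14.34+10.70)/2 × 1 = 12.52
  [6.5→8.5]: (10.70+5.95)/2 × 2 = 16.65
  Sum = 176.335 mcg/mL·hr

AUC = 176.3 mcg/mL·hr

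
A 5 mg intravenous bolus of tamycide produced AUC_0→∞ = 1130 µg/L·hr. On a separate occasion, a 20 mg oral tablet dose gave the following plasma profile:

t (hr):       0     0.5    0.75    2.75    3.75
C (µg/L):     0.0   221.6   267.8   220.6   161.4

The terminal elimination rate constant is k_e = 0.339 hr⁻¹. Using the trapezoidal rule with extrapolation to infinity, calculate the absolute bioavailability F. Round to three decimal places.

Trapezoidal AUC_0→3.75 (oral tablet):
  [0→0.5]: (0.0+221.6)/2 × 0.5 = 55.4
  [0.5→0.75]: (221.6+267.8)/2 × 0.25 = 61.175
  [0.75→2.75]: (267.8+220.6)/2 × 2 = 488.4
  [2.75→3.75]: (220.6+161.4)/2 × 1 = 191.0
  Sum = 795.975 µg/L·hr
Tail: C_last/k_e = 161.4/0.339 = 476.106
AUC_0→∞ (oral tablet) = 795.975 + 476.106 = 1272.081 µg/L·hr
F = (AUC_ev/D_ev)/(AUC_iv/D_iv) = (1272.081/20)/(1130/5) = 63.60405/226 = 0.2814

F = 0.281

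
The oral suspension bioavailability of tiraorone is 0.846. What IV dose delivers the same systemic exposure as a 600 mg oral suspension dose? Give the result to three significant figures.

D_iv = 508 mg

Systemic exposure from an extravascular dose = F × D_ev, so the equivalent IV dose is F × D_ev.
D_iv = F × D_ev = 0.846 × 600 = 507.6 mg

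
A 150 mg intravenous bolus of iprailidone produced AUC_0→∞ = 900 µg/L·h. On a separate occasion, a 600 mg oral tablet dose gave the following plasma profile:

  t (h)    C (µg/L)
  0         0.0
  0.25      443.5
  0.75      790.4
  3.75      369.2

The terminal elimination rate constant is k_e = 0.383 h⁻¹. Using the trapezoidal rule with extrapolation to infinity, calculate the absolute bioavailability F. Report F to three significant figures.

Trapezoidal AUC_0→3.75 (oral tablet):
  [0→0.25]: (0.0+443.5)/2 × 0.25 = 55.4375
  [0.25→0.75]: (443.5+790.4)/2 × 0.5 = 308.475
  [0.75→3.75]: (790.4+369.2)/2 × 3 = 1739.4
  Sum = 2103.3125 µg/L·h
Tail: C_last/k_e = 369.2/0.383 = 963.969
AUC_0→∞ (oral tablet) = 2103.3125 + 963.969 = 3067.2815 µg/L·h
F = (AUC_ev/D_ev)/(AUC_iv/D_iv) = (3067.2815/600)/(900/150) = 5.11214/6 = 0.8520

F = 0.852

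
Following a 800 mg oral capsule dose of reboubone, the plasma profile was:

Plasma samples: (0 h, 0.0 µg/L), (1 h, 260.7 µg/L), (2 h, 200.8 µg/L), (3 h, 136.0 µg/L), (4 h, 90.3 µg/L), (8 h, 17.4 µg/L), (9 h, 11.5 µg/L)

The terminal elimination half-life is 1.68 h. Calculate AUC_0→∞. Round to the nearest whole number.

AUC = 900 µg/L·h

Trapezoidal AUC_0→9:
  [0→1]: (0.0+260.7)/2 × 1 = 130.35
  [1→2]: (260.7+200.8)/2 × 1 = 230.75
  [2→3]: (200.8+136.0)/2 × 1 = 168.4
  [3→4]: (136.0+90.3)/2 × 1 = 113.15
  [4→8]: (90.3+17.4)/2 × 4 = 215.4
  [8→9]: (17.4+11.5)/2 × 1 = 14.45
  Sum = 872.5 µg/L·h
k_e = ln2 / t½ = 0.693147 / 1.68 = 0.4126 h^-1
Extrapolated tail: C_last / k_e = 11.5 / 0.4126 = 27.872
AUC_0→∞ = 872.5 + 27.872 = 900.372 µg/L·h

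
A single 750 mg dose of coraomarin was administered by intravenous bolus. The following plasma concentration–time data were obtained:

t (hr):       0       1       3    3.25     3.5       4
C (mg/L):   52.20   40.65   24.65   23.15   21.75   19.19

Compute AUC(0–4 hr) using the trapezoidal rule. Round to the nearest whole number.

Trapezoidal AUC_0→4:
  [0→1]: (52.20+40.65)/2 × 1 = 46.425
  [1→3]: (40.65+24.65)/2 × 2 = 65.3
  [3→3.25]: (24.65+23.15)/2 × 0.25 = 5.975
  [3.25→3.5]: (23.15+21.75)/2 × 0.25 = 5.6125
  [3.5→4]: (21.75+19.19)/2 × 0.5 = 10.235
  Sum = 133.5475 mg/L·hr

AUC = 134 mg/L·hr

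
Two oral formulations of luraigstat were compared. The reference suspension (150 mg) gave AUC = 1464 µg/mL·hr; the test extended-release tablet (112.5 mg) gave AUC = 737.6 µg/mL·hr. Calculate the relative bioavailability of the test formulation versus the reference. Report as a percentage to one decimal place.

F_rel = (AUC_test/D_test) / (AUC_ref/D_ref)
      = (737.6/112.5) / (1464/150)
      = 6.55644 / 9.76 = 0.6718 = 67.18%

F_rel = 67.2%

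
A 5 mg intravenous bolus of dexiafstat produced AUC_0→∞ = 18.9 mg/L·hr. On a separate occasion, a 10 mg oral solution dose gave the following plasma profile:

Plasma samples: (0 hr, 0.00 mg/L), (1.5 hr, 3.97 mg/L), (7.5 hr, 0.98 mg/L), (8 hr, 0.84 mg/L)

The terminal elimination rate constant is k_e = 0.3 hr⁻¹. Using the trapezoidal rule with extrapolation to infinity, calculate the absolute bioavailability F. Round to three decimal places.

Trapezoidal AUC_0→8 (oral solution):
  [0→1.5]: (0.00+3.97)/2 × 1.5 = 2.9775
  [1.5→7.5]: (3.97+0.98)/2 × 6 = 14.85
  [7.5→8]: (0.98+0.84)/2 × 0.5 = 0.455
  Sum = 18.2825 mg/L·hr
Tail: C_last/k_e = 0.84/0.3 = 2.800
AUC_0→∞ (oral solution) = 18.2825 + 2.800 = 21.0825 mg/L·hr
F = (AUC_ev/D_ev)/(AUC_iv/D_iv) = (21.0825/10)/(18.9/5) = 2.10825/3.78 = 0.5577

F = 0.558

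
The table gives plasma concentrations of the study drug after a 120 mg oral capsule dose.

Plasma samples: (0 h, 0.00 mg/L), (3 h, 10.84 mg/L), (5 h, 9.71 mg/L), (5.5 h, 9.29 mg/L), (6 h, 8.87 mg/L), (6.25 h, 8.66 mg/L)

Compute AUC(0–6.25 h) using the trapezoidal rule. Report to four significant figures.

Trapezoidal AUC_0→6.25:
  [0→3]: (0.00+10.84)/2 × 3 = 16.26
  [3→5]: (10.84+9.71)/2 × 2 = 20.55
  [5→5.5]: (9.71+9.29)/2 × 0.5 = 4.75
  [5.5→6]: (9.29+8.87)/2 × 0.5 = 4.54
  [6→6.25]: (8.87+8.66)/2 × 0.25 = 2.19125
  Sum = 48.29125 mg/L·h

AUC = 48.29 mg/L·h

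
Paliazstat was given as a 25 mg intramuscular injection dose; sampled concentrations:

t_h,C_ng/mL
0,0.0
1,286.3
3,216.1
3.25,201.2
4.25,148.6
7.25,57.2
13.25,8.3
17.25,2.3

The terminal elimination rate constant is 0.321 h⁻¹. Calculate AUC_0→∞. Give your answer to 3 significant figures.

Trapezoidal AUC_0→17.25:
  [0→1]: (0.0+286.3)/2 × 1 = 143.15
  [1→3]: (286.3+216.1)/2 × 2 = 502.4
  [3→3.25]: (216.1+201.2)/2 × 0.25 = 52.1625
  [3.25→4.25]: (201.2+148.6)/2 × 1 = 174.9
  [4.25→7.25]: (148.6+57.2)/2 × 3 = 308.7
  [7.25→13.25]: (57.2+8.3)/2 × 6 = 196.5
  [13.25→17.25]: (8.3+2.3)/2 × 4 = 21.2
  Sum = 1399.0125 ng/mL·h
Extrapolated tail: C_last / k_e = 2.3 / 0.321 = 7.165
AUC_0→∞ = 1399.0125 + 7.165 = 1406.1775 ng/mL·h

AUC = 1410 ng/mL·h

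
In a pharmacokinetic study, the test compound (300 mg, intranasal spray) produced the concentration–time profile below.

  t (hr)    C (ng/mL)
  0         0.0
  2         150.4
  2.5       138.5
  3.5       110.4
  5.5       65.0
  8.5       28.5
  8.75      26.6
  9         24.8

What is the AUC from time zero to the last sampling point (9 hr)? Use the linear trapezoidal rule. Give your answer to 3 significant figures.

AUC = 676 ng/mL·hr

Trapezoidal AUC_0→9:
  [0→2]: (0.0+150.4)/2 × 2 = 150.4
  [2→2.5]: (150.4+138.5)/2 × 0.5 = 72.225
  [2.5→3.5]: (138.5+110.4)/2 × 1 = 124.45
  [3.5→5.5]: (110.4+65.0)/2 × 2 = 175.4
  [5.5→8.5]: (65.0+28.5)/2 × 3 = 140.25
  [8.5→8.75]: (28.5+26.6)/2 × 0.25 = 6.8875
  [8.75→9]: (26.6+24.8)/2 × 0.25 = 6.425
  Sum = 676.0375 ng/mL·hr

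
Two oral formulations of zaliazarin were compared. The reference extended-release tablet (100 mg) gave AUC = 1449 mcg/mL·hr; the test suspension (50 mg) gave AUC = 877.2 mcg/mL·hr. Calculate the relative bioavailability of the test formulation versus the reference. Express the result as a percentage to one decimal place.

F_rel = 121.1%

F_rel = (AUC_test/D_test) / (AUC_ref/D_ref)
      = (877.2/50) / (1449/100)
      = 17.544 / 14.49 = 1.2108 = 121.08%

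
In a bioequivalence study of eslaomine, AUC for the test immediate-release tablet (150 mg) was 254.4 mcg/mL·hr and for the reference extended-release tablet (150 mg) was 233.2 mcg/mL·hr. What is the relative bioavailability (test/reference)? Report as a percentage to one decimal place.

F_rel = 109.1%

F_rel = (AUC_test/D_test) / (AUC_ref/D_ref)
      = (254.4/150) / (233.2/150)
      = 1.696 / 1.55467 = 1.0909 = 109.09%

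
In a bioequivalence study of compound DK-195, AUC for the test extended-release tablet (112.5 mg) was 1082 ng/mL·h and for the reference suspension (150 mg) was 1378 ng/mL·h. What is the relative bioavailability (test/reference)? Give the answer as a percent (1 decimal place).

F_rel = (AUC_test/D_test) / (AUC_ref/D_ref)
      = (1082/112.5) / (1378/150)
      = 9.61778 / 9.18667 = 1.0469 = 104.69%

F_rel = 104.7%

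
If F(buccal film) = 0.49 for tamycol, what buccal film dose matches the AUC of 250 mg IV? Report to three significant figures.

D_buccal = 510 mg

For equal systemic exposure: F × D_ev = D_iv
D_ev = D_iv / F = 250 / 0.49 = 510.204 mg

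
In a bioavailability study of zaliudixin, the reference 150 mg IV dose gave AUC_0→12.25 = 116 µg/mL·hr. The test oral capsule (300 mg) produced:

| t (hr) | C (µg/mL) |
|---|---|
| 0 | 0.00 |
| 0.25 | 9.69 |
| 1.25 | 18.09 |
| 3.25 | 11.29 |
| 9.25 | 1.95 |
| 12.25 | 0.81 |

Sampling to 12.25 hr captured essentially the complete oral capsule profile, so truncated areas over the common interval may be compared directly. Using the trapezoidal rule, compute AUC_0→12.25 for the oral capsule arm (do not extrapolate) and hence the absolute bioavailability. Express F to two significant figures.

Trapezoidal AUC_0→12.25 (oral capsule):
  [0→0.25]: (0.00+9.69)/2 × 0.25 = 1.21125
  [0.25→1.25]: (9.69+18.09)/2 × 1 = 13.89
  [1.25→3.25]: (18.09+11.29)/2 × 2 = 29.38
  [3.25→9.25]: (11.29+1.95)/2 × 6 = 39.72
  [9.25→12.25]: (1.95+0.81)/2 × 3 = 4.14
  Sum = 88.34125 µg/mL·hr
F = (AUC_ev/D_ev)/(AUC_iv/D_iv) = (88.34125/300)/(116/150) = 0.294471/0.773333 = 0.3808

F = 0.38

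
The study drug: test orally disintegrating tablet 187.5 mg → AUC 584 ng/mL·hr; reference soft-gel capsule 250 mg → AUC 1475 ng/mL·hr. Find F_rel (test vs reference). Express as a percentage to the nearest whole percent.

F_rel = (AUC_test/D_test) / (AUC_ref/D_ref)
      = (584/187.5) / (1475/250)
      = 3.11467 / 5.9 = 0.5279 = 52.79%

F_rel = 53%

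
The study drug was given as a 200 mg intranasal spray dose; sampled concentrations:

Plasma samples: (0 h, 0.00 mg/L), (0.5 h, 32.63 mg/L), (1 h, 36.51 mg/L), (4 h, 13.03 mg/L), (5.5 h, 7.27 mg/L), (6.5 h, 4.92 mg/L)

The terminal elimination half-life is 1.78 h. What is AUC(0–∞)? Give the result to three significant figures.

AUC = 134 mg/L·h

Trapezoidal AUC_0→6.5:
  [0→0.5]: (0.00+32.63)/2 × 0.5 = 8.1575
  [0.5→1]: (32.63+36.51)/2 × 0.5 = 17.285
  [1→4]: (36.51+13.03)/2 × 3 = 74.31
  [4→5.5]: (13.03+7.27)/2 × 1.5 = 15.225
  [5.5→6.5]: (7.27+4.92)/2 × 1 = 6.095
  Sum = 121.0725 mg/L·h
k_e = ln2 / t½ = 0.693147 / 1.78 = 0.3894 h^-1
Extrapolated tail: C_last / k_e = 4.92 / 0.3894 = 12.635
AUC_0→∞ = 121.0725 + 12.635 = 133.7075 mg/L·h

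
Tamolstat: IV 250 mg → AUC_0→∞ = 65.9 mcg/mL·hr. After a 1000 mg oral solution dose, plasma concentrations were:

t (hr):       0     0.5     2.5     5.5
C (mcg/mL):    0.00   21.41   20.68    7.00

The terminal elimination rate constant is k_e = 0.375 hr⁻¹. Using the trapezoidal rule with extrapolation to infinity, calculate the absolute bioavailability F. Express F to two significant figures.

Trapezoidal AUC_0→5.5 (oral solution):
  [0→0.5]: (0.00+21.41)/2 × 0.5 = 5.3525
  [0.5→2.5]: (21.41+20.68)/2 × 2 = 42.09
  [2.5→5.5]: (20.68+7.00)/2 × 3 = 41.52
  Sum = 88.9625 mcg/mL·hr
Tail: C_last/k_e = 7.00/0.375 = 18.667
AUC_0→∞ (oral solution) = 88.9625 + 18.667 = 107.6295 mcg/mL·hr
F = (AUC_ev/D_ev)/(AUC_iv/D_iv) = (107.6295/1000)/(65.9/250) = 0.1076295/0.2636 = 0.4083

F = 0.41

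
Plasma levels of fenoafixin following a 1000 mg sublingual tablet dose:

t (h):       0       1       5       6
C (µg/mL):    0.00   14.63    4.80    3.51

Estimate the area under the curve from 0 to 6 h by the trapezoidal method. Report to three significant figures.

AUC = 50.3 µg/mL·h

Trapezoidal AUC_0→6:
  [0→1]: (0.00+14.63)/2 × 1 = 7.315
  [1→5]: (14.63+4.80)/2 × 4 = 38.86
  [5→6]: (4.80+3.51)/2 × 1 = 4.155
  Sum = 50.33 µg/mL·h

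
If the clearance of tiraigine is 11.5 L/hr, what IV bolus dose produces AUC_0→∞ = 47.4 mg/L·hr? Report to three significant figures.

Dose = 545 mg

Dose_iv = CL × AUC_0→∞
     = 11.5 × 47.4 = 545.1 mg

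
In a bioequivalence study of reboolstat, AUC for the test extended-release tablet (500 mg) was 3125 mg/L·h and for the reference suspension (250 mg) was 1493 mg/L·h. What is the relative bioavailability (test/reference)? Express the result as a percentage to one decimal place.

F_rel = 104.7%

F_rel = (AUC_test/D_test) / (AUC_ref/D_ref)
      = (3125/500) / (1493/250)
      = 6.25 / 5.972 = 1.0466 = 104.66%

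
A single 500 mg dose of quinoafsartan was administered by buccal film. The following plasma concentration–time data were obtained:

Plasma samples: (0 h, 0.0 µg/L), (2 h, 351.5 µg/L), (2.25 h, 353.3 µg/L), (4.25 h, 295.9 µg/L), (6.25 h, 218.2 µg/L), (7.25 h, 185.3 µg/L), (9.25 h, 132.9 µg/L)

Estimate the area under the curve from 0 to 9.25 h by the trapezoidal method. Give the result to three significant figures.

AUC = 2120 µg/L·h

Trapezoidal AUC_0→9.25:
  [0→2]: (0.0+351.5)/2 × 2 = 351.5
  [2→2.25]: (351.5+353.3)/2 × 0.25 = 88.1
  [2.25→4.25]: (353.3+295.9)/2 × 2 = 649.2
  [4.25→6.25]: (295.9+218.2)/2 × 2 = 514.1
  [6.25→7.25]: (218.2+185.3)/2 × 1 = 201.75
  [7.25→9.25]: (185.3+132.9)/2 × 2 = 318.2
  Sum = 2122.85 µg/L·h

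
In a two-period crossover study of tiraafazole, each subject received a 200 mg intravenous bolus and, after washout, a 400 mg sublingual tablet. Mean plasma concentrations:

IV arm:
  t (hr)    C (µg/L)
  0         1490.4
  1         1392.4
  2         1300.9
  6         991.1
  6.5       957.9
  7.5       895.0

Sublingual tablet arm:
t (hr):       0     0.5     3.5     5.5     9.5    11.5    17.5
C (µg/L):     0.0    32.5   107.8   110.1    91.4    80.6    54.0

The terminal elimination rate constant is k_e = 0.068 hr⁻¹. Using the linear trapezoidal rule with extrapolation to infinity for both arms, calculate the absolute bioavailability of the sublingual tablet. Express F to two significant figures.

Trapezoidal AUC_0→7.5 (IV):
  [0→1]: (1490.4+1392.4)/2 × 1 = 1441.4
  [1→2]: (1392.4+1300.9)/2 × 1 = 1346.65
  [2→6]: (1300.9+991.1)/2 × 4 = 4584.0
  [6→6.5]: (991.1+957.9)/2 × 0.5 = 487.25
  [6.5→7.5]: (957.9+895.0)/2 × 1 = 926.45
  Sum = 8785.75 µg/L·hr
IV tail: 895.0/0.068 = 13161.765; AUC_iv,0→∞ = 8785.75 + 13161.765 = 21947.515 µg/L·hr
Trapezoidal AUC_0→17.5 (sublingual tablet):
  [0→0.5]: (0.0+32.5)/2 × 0.5 = 8.125
  [0.5→3.5]: (32.5+107.8)/2 × 3 = 210.45
  [3.5→5.5]: (107.8+110.1)/2 × 2 = 217.9
  [5.5→9.5]: (110.1+91.4)/2 × 4 = 403.0
  [9.5→11.5]: (91.4+80.6)/2 × 2 = 172.0
  [11.5→17.5]: (80.6+54.0)/2 × 6 = 403.8
  Sum = 1415.275 µg/L·hr
sublingual tablet tail: 54.0/0.068 = 794.118; AUC_ev,0→∞ = 1415.275 + 794.118 = 2209.393 µg/L·hr
F = (AUC_ev/D_ev)/(AUC_iv/D_iv) = (2209.393/400)/(21947.515/200) = 5.5234825/109.738 = 0.0503

F = 0.050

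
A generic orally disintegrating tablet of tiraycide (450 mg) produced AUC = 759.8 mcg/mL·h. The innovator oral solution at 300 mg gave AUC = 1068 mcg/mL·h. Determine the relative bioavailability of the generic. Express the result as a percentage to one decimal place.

F_rel = 47.4%

F_rel = (AUC_test/D_test) / (AUC_ref/D_ref)
      = (759.8/450) / (1068/300)
      = 1.68844 / 3.56 = 0.4743 = 47.43%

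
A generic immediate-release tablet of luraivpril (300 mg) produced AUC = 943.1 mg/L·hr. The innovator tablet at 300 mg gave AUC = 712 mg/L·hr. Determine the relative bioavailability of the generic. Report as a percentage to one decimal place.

F_rel = 132.5%

F_rel = (AUC_test/D_test) / (AUC_ref/D_ref)
      = (943.1/300) / (712/300)
      = 3.14367 / 2.37333 = 1.3246 = 132.46%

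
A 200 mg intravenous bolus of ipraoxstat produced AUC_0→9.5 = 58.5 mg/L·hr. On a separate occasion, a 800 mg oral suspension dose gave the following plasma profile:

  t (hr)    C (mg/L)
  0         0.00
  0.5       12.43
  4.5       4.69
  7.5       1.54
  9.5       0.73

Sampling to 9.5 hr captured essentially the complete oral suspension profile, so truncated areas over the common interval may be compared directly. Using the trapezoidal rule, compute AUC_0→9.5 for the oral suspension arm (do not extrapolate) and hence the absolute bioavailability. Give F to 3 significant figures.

F = 0.209

Trapezoidal AUC_0→9.5 (oral suspension):
  [0→0.5]: (0.00+12.43)/2 × 0.5 = 3.1075
  [0.5→4.5]: (12.43+4.69)/2 × 4 = 34.24
  [4.5→7.5]: (4.69+1.54)/2 × 3 = 9.345
  [7.5→9.5]: (1.54+0.73)/2 × 2 = 2.27
  Sum = 48.9625 mg/L·hr
F = (AUC_ev/D_ev)/(AUC_iv/D_iv) = (48.9625/800)/(58.5/200) = 0.061203125/0.2925 = 0.2092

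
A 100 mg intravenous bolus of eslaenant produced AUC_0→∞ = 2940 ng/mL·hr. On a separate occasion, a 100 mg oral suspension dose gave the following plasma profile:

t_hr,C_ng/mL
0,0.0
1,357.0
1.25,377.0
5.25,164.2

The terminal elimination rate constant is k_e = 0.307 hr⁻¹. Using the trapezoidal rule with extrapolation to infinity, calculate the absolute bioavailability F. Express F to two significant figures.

Trapezoidal AUC_0→5.25 (oral suspension):
  [0→1]: (0.0+357.0)/2 × 1 = 178.5
  [1→1.25]: (357.0+377.0)/2 × 0.25 = 91.75
  [1.25→5.25]: (377.0+164.2)/2 × 4 = 1082.4
  Sum = 1352.65 ng/mL·hr
Tail: C_last/k_e = 164.2/0.307 = 534.853
AUC_0→∞ (oral suspension) = 1352.65 + 534.853 = 1887.503 ng/mL·hr
F = (AUC_ev/D_ev)/(AUC_iv/D_iv) = (1887.503/100)/(2940/100) = 18.87503/29.4 = 0.6420

F = 0.64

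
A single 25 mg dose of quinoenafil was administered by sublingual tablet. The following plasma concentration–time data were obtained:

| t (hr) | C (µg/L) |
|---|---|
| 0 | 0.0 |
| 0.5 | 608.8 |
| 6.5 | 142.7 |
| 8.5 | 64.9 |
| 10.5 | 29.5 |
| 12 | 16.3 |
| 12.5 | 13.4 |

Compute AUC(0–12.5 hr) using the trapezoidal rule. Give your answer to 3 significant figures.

Trapezoidal AUC_0→12.5:
  [0→0.5]: (0.0+608.8)/2 × 0.5 = 152.2
  [0.5→6.5]: (608.8+142.7)/2 × 6 = 2254.5
  [6.5→8.5]: (142.7+64.9)/2 × 2 = 207.6
  [8.5→10.5]: (64.9+29.5)/2 × 2 = 94.4
  [10.5→12]: (29.5+16.3)/2 × 1.5 = 34.35
  [12→12.5]: (16.3+13.4)/2 × 0.5 = 7.425
  Sum = 2750.475 µg/L·hr

AUC = 2750 µg/L·hr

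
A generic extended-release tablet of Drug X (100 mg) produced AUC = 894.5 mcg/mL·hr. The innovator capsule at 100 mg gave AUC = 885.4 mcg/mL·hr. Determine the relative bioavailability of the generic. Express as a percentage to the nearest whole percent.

F_rel = 101%

F_rel = (AUC_test/D_test) / (AUC_ref/D_ref)
      = (894.5/100) / (885.4/100)
      = 8.945 / 8.854 = 1.0103 = 101.03%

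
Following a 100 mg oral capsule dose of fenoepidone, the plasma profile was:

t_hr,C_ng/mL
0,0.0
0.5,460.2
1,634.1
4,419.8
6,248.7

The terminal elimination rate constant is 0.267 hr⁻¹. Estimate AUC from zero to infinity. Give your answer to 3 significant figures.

AUC = 3570 ng/mL·hr

Trapezoidal AUC_0→6:
  [0→0.5]: (0.0+460.2)/2 × 0.5 = 115.05
  [0.5→1]: (460.2+634.1)/2 × 0.5 = 273.575
  [1→4]: (634.1+419.8)/2 × 3 = 1580.85
  [4→6]: (419.8+248.7)/2 × 2 = 668.5
  Sum = 2637.975 ng/mL·hr
Extrapolated tail: C_last / k_e = 248.7 / 0.267 = 931.461
AUC_0→∞ = 2637.975 + 931.461 = 3569.436 ng/mL·hr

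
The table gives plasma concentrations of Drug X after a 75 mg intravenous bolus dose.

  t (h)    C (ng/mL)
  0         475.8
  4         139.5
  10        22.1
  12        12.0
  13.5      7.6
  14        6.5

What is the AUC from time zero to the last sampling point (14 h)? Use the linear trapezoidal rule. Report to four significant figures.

AUC = 1768 ng/mL·h

Trapezoidal AUC_0→14:
  [0→4]: (475.8+139.5)/2 × 4 = 1230.6
  [4→10]: (139.5+22.1)/2 × 6 = 484.8
  [10→12]: (22.1+12.0)/2 × 2 = 34.1
  [12→13.5]: (12.0+7.6)/2 × 1.5 = 14.7
  [13.5→14]: (7.6+6.5)/2 × 0.5 = 3.525
  Sum = 1767.725 ng/mL·h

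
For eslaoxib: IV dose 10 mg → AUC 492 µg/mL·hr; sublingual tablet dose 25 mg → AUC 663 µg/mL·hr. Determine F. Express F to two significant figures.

F = 0.54

F = (AUC_ev / D_ev) / (AUC_iv / D_iv)
  = (663/25) / (492/10)
  = 26.52 / 49.2 = 0.5390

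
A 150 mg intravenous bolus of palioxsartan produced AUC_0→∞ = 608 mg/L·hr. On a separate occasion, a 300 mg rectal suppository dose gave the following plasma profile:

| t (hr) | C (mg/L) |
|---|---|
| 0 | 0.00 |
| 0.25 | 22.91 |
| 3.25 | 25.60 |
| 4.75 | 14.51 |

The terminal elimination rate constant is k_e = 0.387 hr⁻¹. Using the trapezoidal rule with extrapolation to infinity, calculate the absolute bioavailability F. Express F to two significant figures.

Trapezoidal AUC_0→4.75 (rectal suppository):
  [0→0.25]: (0.00+22.91)/2 × 0.25 = 2.86375
  [0.25→3.25]: (22.91+25.60)/2 × 3 = 72.765
  [3.25→4.75]: (25.60+14.51)/2 × 1.5 = 30.0825
  Sum = 105.71125 mg/L·hr
Tail: C_last/k_e = 14.51/0.387 = 37.494
AUC_0→∞ (rectal suppository) = 105.71125 + 37.494 = 143.20525 mg/L·hr
F = (AUC_ev/D_ev)/(AUC_iv/D_iv) = (143.20525/300)/(608/150) = 0.477351/4.05333 = 0.1178

F = 0.12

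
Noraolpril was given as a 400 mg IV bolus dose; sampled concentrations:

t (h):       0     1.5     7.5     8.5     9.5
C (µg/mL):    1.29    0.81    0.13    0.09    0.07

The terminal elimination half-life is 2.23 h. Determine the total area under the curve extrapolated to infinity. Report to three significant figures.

AUC = 4.81 µg/mL·h

Trapezoidal AUC_0→9.5:
  [0→1.5]: (1.29+0.81)/2 × 1.5 = 1.575
  [1.5→7.5]: (0.81+0.13)/2 × 6 = 2.82
  [7.5→8.5]: (0.13+0.09)/2 × 1 = 0.11
  [8.5→9.5]: (0.09+0.07)/2 × 1 = 0.08
  Sum = 4.585 µg/mL·h
k_e = ln2 / t½ = 0.693147 / 2.23 = 0.3108 h^-1
Extrapolated tail: C_last / k_e = 0.07 / 0.3108 = 0.225
AUC_0→∞ = 4.585 + 0.225 = 4.81 µg/mL·h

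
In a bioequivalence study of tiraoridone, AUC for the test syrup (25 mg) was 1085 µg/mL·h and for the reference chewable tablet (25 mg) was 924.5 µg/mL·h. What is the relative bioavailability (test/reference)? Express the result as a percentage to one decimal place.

F_rel = (AUC_test/D_test) / (AUC_ref/D_ref)
      = (1085/25) / (924.5/25)
      = 43.4 / 36.98 = 1.1736 = 117.36%

F_rel = 117.4%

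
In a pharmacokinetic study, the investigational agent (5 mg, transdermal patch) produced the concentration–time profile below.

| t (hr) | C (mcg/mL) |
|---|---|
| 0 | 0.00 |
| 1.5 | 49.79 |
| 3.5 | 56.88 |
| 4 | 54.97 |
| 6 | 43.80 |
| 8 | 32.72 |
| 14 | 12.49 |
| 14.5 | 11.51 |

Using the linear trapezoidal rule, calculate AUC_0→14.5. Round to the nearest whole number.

AUC = 489 mcg/mL·hr

Trapezoidal AUC_0→14.5:
  [0→1.5]: (0.00+49.79)/2 × 1.5 = 37.3425
  [1.5→3.5]: (49.79+56.88)/2 × 2 = 106.67
  [3.5→4]: (56.88+54.97)/2 × 0.5 = 27.9625
  [4→6]: (54.97+43.80)/2 × 2 = 98.77
  [6→8]: (43.80+32.72)/2 × 2 = 76.52
  [8→14]: (32.72+12.49)/2 × 6 = 135.63
  [14→14.5]: (12.49+11.51)/2 × 0.5 = 6.0
  Sum = 488.895 mcg/mL·hr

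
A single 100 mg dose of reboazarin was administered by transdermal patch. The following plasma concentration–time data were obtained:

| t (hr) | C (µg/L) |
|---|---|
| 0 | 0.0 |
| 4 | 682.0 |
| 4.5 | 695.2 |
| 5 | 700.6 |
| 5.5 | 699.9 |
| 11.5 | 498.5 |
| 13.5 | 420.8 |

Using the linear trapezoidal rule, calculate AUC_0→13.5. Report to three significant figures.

Trapezoidal AUC_0→13.5:
  [0→4]: (0.0+682.0)/2 × 4 = 1364.0
  [4→4.5]: (682.0+695.2)/2 × 0.5 = 344.3
  [4.5→5]: (695.2+700.6)/2 × 0.5 = 348.95
  [5→5.5]: (700.6+699.9)/2 × 0.5 = 350.125
  [5.5→11.5]: (699.9+498.5)/2 × 6 = 3595.2
  [11.5→13.5]: (498.5+420.8)/2 × 2 = 919.3
  Sum = 6921.875 µg/L·hr

AUC = 6920 µg/L·hr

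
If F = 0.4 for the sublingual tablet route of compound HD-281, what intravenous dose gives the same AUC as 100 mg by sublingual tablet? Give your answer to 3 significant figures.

Systemic exposure from an extravascular dose = F × D_ev, so the equivalent IV dose is F × D_ev.
D_iv = F × D_ev = 0.4 × 100 = 40 mg

D_iv = 40.0 mg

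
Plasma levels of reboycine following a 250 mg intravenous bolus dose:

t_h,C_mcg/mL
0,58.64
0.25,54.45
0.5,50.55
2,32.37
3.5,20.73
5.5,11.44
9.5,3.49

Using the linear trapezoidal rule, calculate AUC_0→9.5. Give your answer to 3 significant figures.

Trapezoidal AUC_0→9.5:
  [0→0.25]: (58.64+54.45)/2 × 0.25 = 14.13625
  [0.25→0.5]: (54.45+50.55)/2 × 0.25 = 13.125
  [0.5→2]: (50.55+32.37)/2 × 1.5 = 62.19
  [2→3.5]: (32.37+20.73)/2 × 1.5 = 39.825
  [3.5→5.5]: (20.73+11.44)/2 × 2 = 32.17
  [5.5→9.5]: (11.44+3.49)/2 × 4 = 29.86
  Sum = 191.30625 mcg/mL·h

AUC = 191 mcg/mL·h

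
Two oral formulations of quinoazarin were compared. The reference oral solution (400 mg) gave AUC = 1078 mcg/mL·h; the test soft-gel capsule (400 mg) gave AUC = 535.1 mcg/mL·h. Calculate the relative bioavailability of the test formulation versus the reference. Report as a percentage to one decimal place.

F_rel = (AUC_test/D_test) / (AUC_ref/D_ref)
      = (535.1/400) / (1078/400)
      = 1.33775 / 2.695 = 0.4964 = 49.64%

F_rel = 49.6%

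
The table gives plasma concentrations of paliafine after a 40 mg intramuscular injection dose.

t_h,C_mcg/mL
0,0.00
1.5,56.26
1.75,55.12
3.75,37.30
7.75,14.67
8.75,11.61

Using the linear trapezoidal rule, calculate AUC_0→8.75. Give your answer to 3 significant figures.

Trapezoidal AUC_0→8.75:
  [0→1.5]: (0.00+56.26)/2 × 1.5 = 42.195
  [1.5→1.75]: (56.26+55.12)/2 × 0.25 = 13.9225
  [1.75→3.75]: (55.12+37.30)/2 × 2 = 92.42
  [3.75→7.75]: (37.30+14.67)/2 × 4 = 103.94
  [7.75→8.75]: (14.67+11.61)/2 × 1 = 13.14
  Sum = 265.6175 mcg/mL·h

AUC = 266 mcg/mL·h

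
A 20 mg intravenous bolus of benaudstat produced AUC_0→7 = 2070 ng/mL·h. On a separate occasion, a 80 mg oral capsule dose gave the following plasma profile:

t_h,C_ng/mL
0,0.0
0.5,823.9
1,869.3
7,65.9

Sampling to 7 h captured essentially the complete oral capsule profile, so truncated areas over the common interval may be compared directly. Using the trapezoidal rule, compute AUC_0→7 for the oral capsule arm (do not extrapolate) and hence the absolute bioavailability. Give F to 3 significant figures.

F = 0.415

Trapezoidal AUC_0→7 (oral capsule):
  [0→0.5]: (0.0+823.9)/2 × 0.5 = 205.975
  [0.5→1]: (823.9+869.3)/2 × 0.5 = 423.3
  [1→7]: (869.3+65.9)/2 × 6 = 2805.6
  Sum = 3434.875 ng/mL·h
F = (AUC_ev/D_ev)/(AUC_iv/D_iv) = (3434.875/80)/(2070/20) = 42.9359/103.5 = 0.4148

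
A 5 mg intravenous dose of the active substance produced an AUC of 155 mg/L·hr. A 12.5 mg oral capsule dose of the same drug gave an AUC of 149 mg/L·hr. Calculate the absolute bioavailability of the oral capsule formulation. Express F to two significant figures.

F = (AUC_ev / D_ev) / (AUC_iv / D_iv)
  = (149/12.5) / (155/5)
  = 11.92 / 31 = 0.3845

F = 0.38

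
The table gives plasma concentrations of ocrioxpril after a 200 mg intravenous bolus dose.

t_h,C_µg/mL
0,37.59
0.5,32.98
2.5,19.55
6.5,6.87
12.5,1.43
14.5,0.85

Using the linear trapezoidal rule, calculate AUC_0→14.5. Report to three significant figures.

AUC = 150 µg/mL·h

Trapezoidal AUC_0→14.5:
  [0→0.5]: (37.59+32.98)/2 × 0.5 = 17.6425
  [0.5→2.5]: (32.98+19.55)/2 × 2 = 52.53
  [2.5→6.5]: (19.55+6.87)/2 × 4 = 52.84
  [6.5→12.5]: (6.87+1.43)/2 × 6 = 24.9
  [12.5→14.5]: (1.43+0.85)/2 × 2 = 2.28
  Sum = 150.1925 µg/mL·h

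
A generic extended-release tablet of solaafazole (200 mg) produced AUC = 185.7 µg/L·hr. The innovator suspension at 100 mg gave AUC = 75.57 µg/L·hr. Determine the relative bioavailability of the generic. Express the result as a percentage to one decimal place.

F_rel = (AUC_test/D_test) / (AUC_ref/D_ref)
      = (185.7/200) / (75.57/100)
      = 0.9285 / 0.7557 = 1.2287 = 122.87%

F_rel = 122.9%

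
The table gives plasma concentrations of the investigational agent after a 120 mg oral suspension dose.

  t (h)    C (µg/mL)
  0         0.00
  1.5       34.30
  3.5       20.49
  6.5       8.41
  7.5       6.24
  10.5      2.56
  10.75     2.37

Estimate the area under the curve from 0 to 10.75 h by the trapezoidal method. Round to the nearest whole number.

Trapezoidal AUC_0→10.75:
  [0→1.5]: (0.00+34.30)/2 × 1.5 = 25.725
  [1.5→3.5]: (34.30+20.49)/2 × 2 = 54.79
  [3.5→6.5]: (20.49+8.41)/2 × 3 = 43.35
  [6.5→7.5]: (8.41+6.24)/2 × 1 = 7.325
  [7.5→10.5]: (6.24+2.56)/2 × 3 = 13.2
  [10.5→10.75]: (2.56+2.37)/2 × 0.25 = 0.61625
  Sum = 145.00625 µg/mL·h

AUC = 145 µg/mL·h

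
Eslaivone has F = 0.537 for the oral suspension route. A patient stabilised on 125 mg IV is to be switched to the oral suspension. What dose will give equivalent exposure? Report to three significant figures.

For equal systemic exposure: F × D_ev = D_iv
D_ev = D_iv / F = 125 / 0.537 = 232.775 mg

D_oral = 233 mg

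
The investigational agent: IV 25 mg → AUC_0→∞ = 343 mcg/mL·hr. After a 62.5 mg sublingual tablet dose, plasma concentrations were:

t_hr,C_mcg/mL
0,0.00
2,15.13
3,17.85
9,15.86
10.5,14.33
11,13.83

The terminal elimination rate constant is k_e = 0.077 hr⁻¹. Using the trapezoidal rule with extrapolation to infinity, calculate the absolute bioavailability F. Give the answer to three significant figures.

F = 0.399

Trapezoidal AUC_0→11 (sublingual tablet):
  [0→2]: (0.00+15.13)/2 × 2 = 15.13
  [2→3]: (15.13+17.85)/2 × 1 = 16.49
  [3→9]: (17.85+15.86)/2 × 6 = 101.13
  [9→10.5]: (15.86+14.33)/2 × 1.5 = 22.6425
  [10.5→11]: (14.33+13.83)/2 × 0.5 = 7.04
  Sum = 162.4325 mcg/mL·hr
Tail: C_last/k_e = 13.83/0.077 = 179.610
AUC_0→∞ (sublingual tablet) = 162.4325 + 179.610 = 342.0425 mcg/mL·hr
F = (AUC_ev/D_ev)/(AUC_iv/D_iv) = (342.0425/62.5)/(343/25) = 5.47268/13.72 = 0.3989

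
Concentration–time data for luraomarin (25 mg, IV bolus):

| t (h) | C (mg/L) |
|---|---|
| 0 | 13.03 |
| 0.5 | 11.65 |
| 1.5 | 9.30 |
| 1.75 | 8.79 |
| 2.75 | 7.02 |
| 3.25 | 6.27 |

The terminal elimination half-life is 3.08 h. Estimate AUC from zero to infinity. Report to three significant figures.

Trapezoidal AUC_0→3.25:
  [0→0.5]: (13.03+11.65)/2 × 0.5 = 6.17
  [0.5→1.5]: (11.65+9.30)/2 × 1 = 10.475
  [1.5→1.75]: (9.30+8.79)/2 × 0.25 = 2.26125
  [1.75→2.75]: (8.79+7.02)/2 × 1 = 7.905
  [2.75→3.25]: (7.02+6.27)/2 × 0.5 = 3.3225
  Sum = 30.13375 mg/L·h
k_e = ln2 / t½ = 0.693147 / 3.08 = 0.2250 h^-1
Extrapolated tail: C_last / k_e = 6.27 / 0.225 = 27.867
AUC_0→∞ = 30.13375 + 27.867 = 58.00075 mg/L·h

AUC = 58.0 mg/L·h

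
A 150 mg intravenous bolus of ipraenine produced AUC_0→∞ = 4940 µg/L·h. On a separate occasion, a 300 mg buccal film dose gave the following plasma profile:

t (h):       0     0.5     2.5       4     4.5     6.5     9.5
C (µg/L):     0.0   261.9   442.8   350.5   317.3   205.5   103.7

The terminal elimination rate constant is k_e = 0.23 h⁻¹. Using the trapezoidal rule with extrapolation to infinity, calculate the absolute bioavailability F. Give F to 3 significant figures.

F = 0.301

Trapezoidal AUC_0→9.5 (buccal film):
  [0→0.5]: (0.0+261.9)/2 × 0.5 = 65.475
  [0.5→2.5]: (261.9+442.8)/2 × 2 = 704.7
  [2.5→4]: (442.8+350.5)/2 × 1.5 = 594.975
  [4→4.5]: (350.5+317.3)/2 × 0.5 = 166.95
  [4.5→6.5]: (317.3+205.5)/2 × 2 = 522.8
  [6.5→9.5]: (205.5+103.7)/2 × 3 = 463.8
  Sum = 2518.7 µg/L·h
Tail: C_last/k_e = 103.7/0.23 = 450.870
AUC_0→∞ (buccal film) = 2518.7 + 450.870 = 2969.57 µg/L·h
F = (AUC_ev/D_ev)/(AUC_iv/D_iv) = (2969.57/300)/(4940/150) = 9.89857/32.9333 = 0.3006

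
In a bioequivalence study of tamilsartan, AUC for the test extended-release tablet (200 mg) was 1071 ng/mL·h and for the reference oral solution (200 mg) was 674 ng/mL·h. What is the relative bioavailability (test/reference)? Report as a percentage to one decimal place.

F_rel = (AUC_test/D_test) / (AUC_ref/D_ref)
      = (1071/200) / (674/200)
      = 5.355 / 3.37 = 1.5890 = 158.90%

F_rel = 158.9%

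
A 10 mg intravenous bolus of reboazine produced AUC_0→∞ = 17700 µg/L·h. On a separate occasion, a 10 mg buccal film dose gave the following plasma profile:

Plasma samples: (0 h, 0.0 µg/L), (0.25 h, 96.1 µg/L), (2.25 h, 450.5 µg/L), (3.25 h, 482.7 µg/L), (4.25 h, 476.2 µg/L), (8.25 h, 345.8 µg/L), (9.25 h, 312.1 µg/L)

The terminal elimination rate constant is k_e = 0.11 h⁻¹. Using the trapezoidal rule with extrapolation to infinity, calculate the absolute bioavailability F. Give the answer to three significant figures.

F = 0.357

Trapezoidal AUC_0→9.25 (buccal film):
  [0→0.25]: (0.0+96.1)/2 × 0.25 = 12.0125
  [0.25→2.25]: (96.1+450.5)/2 × 2 = 546.6
  [2.25→3.25]: (450.5+482.7)/2 × 1 = 466.6
  [3.25→4.25]: (482.7+476.2)/2 × 1 = 479.45
  [4.25→8.25]: (476.2+345.8)/2 × 4 = 1644.0
  [8.25→9.25]: (345.8+312.1)/2 × 1 = 328.95
  Sum = 3477.6125 µg/L·h
Tail: C_last/k_e = 312.1/0.11 = 2837.273
AUC_0→∞ (buccal film) = 3477.6125 + 2837.273 = 6314.8855 µg/L·h
F = (AUC_ev/D_ev)/(AUC_iv/D_iv) = (6314.8855/10)/(17700/10) = 631.48855/1770 = 0.3568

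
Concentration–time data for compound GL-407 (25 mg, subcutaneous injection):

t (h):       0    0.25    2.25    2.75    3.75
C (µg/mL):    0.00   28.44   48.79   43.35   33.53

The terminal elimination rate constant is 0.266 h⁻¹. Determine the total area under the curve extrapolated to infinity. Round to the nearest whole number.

Trapezoidal AUC_0→3.75:
  [0→0.25]: (0.00+28.44)/2 × 0.25 = 3.555
  [0.25→2.25]: (28.44+48.79)/2 × 2 = 77.23
  [2.25→2.75]: (48.79+43.35)/2 × 0.5 = 23.035
  [2.75→3.75]: (43.35+33.53)/2 × 1 = 38.44
  Sum = 142.26 µg/mL·h
Extrapolated tail: C_last / k_e = 33.53 / 0.266 = 126.053
AUC_0→∞ = 142.26 + 126.053 = 268.313 µg/mL·h

AUC = 268 µg/mL·h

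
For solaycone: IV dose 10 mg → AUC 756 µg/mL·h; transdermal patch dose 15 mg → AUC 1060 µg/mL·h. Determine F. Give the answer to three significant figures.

F = (AUC_ev / D_ev) / (AUC_iv / D_iv)
  = (1060/15) / (756/10)
  = 70.6667 / 75.6 = 0.9347

F = 0.935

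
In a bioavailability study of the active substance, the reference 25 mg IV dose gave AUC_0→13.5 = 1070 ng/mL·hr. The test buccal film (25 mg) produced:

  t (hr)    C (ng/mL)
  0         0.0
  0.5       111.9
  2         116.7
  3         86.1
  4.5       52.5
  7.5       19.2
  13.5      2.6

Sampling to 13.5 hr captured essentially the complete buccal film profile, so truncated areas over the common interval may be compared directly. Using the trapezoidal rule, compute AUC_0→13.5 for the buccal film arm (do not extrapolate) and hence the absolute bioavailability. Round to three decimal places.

Trapezoidal AUC_0→13.5 (buccal film):
  [0→0.5]: (0.0+111.9)/2 × 0.5 = 27.975
  [0.5→2]: (111.9+116.7)/2 × 1.5 = 171.45
  [2→3]: (116.7+86.1)/2 × 1 = 101.4
  [3→4.5]: (86.1+52.5)/2 × 1.5 = 103.95
  [4.5→7.5]: (52.5+19.2)/2 × 3 = 107.55
  [7.5→13.5]: (19.2+2.6)/2 × 6 = 65.4
  Sum = 577.725 ng/mL·hr
F = (AUC_ev/D_ev)/(AUC_iv/D_iv) = (577.725/25)/(1070/25) = 23.109/42.8 = 0.5399

F = 0.540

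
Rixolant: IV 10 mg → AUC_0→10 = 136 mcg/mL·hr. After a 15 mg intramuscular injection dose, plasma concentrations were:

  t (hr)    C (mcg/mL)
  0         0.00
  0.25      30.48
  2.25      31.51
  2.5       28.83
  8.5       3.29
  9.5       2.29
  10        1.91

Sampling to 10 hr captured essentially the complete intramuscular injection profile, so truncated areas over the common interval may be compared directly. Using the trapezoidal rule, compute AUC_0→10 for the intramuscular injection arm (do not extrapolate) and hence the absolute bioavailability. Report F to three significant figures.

Trapezoidal AUC_0→10 (intramuscular injection):
  [0→0.25]: (0.00+30.48)/2 × 0.25 = 3.81
  [0.25→2.25]: (30.48+31.51)/2 × 2 = 61.99
  [2.25→2.5]: (31.51+28.83)/2 × 0.25 = 7.5425
  [2.5→8.5]: (28.83+3.29)/2 × 6 = 96.36
  [8.5→9.5]: (3.29+2.29)/2 × 1 = 2.79
  [9.5→10]: (2.29+1.91)/2 × 0.5 = 1.05
  Sum = 173.5425 mcg/mL·hr
F = (AUC_ev/D_ev)/(AUC_iv/D_iv) = (173.5425/15)/(136/10) = 11.5695/13.6 = 0.8507

F = 0.851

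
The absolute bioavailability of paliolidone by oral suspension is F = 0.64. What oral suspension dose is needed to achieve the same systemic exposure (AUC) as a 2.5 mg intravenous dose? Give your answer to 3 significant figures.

D_oral = 3.91 mg

For equal systemic exposure: F × D_ev = D_iv
D_ev = D_iv / F = 2.5 / 0.64 = 3.90625 mg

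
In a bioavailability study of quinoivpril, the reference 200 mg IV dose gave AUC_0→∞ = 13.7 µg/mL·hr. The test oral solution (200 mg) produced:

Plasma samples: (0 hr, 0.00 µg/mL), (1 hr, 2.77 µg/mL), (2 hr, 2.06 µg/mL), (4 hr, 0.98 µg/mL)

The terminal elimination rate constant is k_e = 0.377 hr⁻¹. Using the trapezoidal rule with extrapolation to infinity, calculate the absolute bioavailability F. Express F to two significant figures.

Trapezoidal AUC_0→4 (oral solution):
  [0→1]: (0.00+2.77)/2 × 1 = 1.385
  [1→2]: (2.77+2.06)/2 × 1 = 2.415
  [2→4]: (2.06+0.98)/2 × 2 = 3.04
  Sum = 6.84 µg/mL·hr
Tail: C_last/k_e = 0.98/0.377 = 2.599
AUC_0→∞ (oral solution) = 6.84 + 2.599 = 9.439 µg/mL·hr
F = (AUC_ev/D_ev)/(AUC_iv/D_iv) = (9.439/200)/(13.7/200) = 0.047195/0.0685 = 0.6890

F = 0.69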